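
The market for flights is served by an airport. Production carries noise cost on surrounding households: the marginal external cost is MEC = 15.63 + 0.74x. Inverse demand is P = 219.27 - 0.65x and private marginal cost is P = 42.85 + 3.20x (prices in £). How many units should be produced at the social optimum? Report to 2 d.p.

Social marginal cost = private MC + MEC = 58.48 + 3.94x.
Set SMC = demand: 58.48 + 3.94x = 219.27 - 0.65x → x* = 35.0305.

x* = 35.03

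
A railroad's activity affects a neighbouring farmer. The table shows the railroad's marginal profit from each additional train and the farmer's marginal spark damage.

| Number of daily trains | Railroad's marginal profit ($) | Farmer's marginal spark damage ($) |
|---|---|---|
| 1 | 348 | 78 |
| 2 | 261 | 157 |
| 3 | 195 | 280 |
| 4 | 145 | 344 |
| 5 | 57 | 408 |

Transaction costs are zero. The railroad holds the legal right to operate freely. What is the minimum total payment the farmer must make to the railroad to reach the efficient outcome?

Left alone the railroad would choose level 5 (marginal profit stays positive).
Efficient level: k* = 2 (marginal profit ≥ marginal spark damage through 2).
The farmer must at least cover the railroad's forgone profit from cutting 5→2: 195 + 145 + 57 = 397.

$397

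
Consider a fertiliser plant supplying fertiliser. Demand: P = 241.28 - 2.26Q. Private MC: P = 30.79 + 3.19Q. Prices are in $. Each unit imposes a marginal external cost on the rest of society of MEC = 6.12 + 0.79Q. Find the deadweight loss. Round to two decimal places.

Market equilibrium (private): 30.79 + 3.19Q = 241.28 - 2.26Q → Q_m = 38.6220.
Social marginal cost = private MC + MEC = 36.91 + 3.98Q.
Set SMC = demand: 36.91 + 3.98Q = 241.28 - 2.26Q → Q* = 32.7516.
Height of the DWL triangle at Q_m is SMC(Q_m) − demand(Q_m) = MEC(Q_m) = 36.6314.
DWL = ½ × 5.8704 × 36.6314 = 107.5205.

DWL = $107.52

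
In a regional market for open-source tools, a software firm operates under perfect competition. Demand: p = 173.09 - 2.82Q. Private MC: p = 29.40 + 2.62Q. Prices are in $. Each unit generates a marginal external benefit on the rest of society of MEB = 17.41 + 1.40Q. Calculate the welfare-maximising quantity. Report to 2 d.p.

Q* = 39.88

Social marginal cost = private MC − MEB = 11.99 + 1.22Q.
Set SMC = demand: 11.99 + 1.22Q = 173.09 - 2.82Q → Q* = 39.8762.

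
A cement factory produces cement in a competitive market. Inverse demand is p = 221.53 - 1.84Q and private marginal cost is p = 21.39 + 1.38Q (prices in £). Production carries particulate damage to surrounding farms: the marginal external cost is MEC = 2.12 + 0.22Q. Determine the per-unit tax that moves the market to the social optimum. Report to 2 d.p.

tax = £14.78 per unit

Social marginal cost = private MC + MEC = 23.51 + 1.60Q.
Set SMC = demand: 23.51 + 1.60Q = 221.53 - 1.84Q → Q* = 57.5640.
The Pigouvian tax equals MEC at Q*: 2.12 + 0.22×57.5640 = 14.7841.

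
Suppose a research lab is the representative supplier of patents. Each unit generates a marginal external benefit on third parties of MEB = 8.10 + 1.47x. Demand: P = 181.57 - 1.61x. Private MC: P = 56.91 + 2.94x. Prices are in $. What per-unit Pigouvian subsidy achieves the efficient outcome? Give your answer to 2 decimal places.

Social marginal cost = private MC − MEB = 48.81 + 1.47x.
Set SMC = demand: 48.81 + 1.47x = 181.57 - 1.61x → x* = 43.1039.
The Pigouvian subsidy equals MEB at x*: 8.10 + 1.47×43.1039 = 71.4627.

subsidy = $71.46 per unit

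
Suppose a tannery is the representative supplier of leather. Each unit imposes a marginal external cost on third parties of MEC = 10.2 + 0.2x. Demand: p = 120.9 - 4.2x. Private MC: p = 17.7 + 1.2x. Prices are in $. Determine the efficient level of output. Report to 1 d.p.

x* = 16.6

Social marginal cost = private MC + MEC = 27.9 + 1.4x.
Set SMC = demand: 27.9 + 1.4x = 120.9 - 4.2x → x* = 16.6071.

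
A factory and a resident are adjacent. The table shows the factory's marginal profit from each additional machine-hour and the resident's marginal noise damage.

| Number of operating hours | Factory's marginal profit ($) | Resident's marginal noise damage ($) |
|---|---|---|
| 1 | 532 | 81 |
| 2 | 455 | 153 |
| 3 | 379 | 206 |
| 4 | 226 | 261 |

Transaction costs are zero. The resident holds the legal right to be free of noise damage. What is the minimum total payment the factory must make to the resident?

$440

Efficient level: marginal profit ≥ marginal noise damage through level 3, so k* = 3.
With the resident holding the right, the factory must at least compensate total damage at k*: 81 + 153 + 206 = 440.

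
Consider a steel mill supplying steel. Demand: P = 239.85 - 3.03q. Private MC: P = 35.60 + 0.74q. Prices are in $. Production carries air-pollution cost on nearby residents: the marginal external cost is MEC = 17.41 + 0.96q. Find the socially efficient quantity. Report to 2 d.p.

Social marginal cost = private MC + MEC = 53.01 + 1.70q.
Set SMC = demand: 53.01 + 1.70q = 239.85 - 3.03q → q* = 39.5011.

q* = 39.50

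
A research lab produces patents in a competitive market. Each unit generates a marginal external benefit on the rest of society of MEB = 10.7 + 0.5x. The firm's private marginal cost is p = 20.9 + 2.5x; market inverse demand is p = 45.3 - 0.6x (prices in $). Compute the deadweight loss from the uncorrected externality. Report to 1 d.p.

DWL = $41.2

Market equilibrium (private): 20.9 + 2.5x = 45.3 - 0.6x → x_m = 7.8710.
Social marginal cost = private MC − MEB = 10.2 + 2.0x.
Set SMC = demand: 10.2 + 2.0x = 45.3 - 0.6x → x* = 13.5000.
Height of the DWL triangle at x_m is demand(x_m) − SMC(x_m) = MEB(x_m) = 14.6355.
DWL = ½ × 5.6290 × 14.6355 = 41.1916.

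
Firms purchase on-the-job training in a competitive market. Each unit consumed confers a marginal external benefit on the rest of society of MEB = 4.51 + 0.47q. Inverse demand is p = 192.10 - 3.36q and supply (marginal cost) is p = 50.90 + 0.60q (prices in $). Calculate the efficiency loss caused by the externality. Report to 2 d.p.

Market equilibrium (private): 50.90 + 0.60q = 192.10 - 3.36q → q_m = 35.6566.
Social marginal benefit = demand + MEB = 196.61 - 2.89q.
Set SMB = MC: 196.61 - 2.89q = 50.90 + 0.60q → q* = 41.7507.
The loss is the area between SMB and MC from q* to q_m; with linear curves that's a triangle of height MEB(q_m).
DWL = ½ × 6.0941 × 21.2686 = 64.8065.

DWL = $64.81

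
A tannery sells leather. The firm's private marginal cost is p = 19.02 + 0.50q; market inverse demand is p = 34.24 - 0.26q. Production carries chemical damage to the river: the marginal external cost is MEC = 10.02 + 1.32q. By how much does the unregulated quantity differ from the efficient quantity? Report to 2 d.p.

Market equilibrium (private): 19.02 + 0.50q = 34.24 - 0.26q → q_m = 20.0263.
Social marginal cost = private MC + MEC = 29.04 + 1.82q.
Set SMC = demand: 29.04 + 1.82q = 34.24 - 0.26q → q* = 2.5000.
Gap = |20.0263 − 2.5000| = 17.5263.

17.53 units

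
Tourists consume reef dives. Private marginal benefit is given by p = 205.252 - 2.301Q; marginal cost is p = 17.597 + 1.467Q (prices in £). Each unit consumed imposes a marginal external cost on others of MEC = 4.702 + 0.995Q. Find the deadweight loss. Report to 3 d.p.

Market equilibrium (private): 17.597 + 1.467Q = 205.252 - 2.301Q → Q_m = 49.8023.
Social marginal benefit = demand − MEC = 200.550 - 3.296Q.
Set SMB = MC: 200.550 - 3.296Q = 17.597 + 1.467Q → Q* = 38.4113.
Height of the DWL triangle at Q_m is MC(Q_m) − SMB(Q_m) = MEC(Q_m) = 54.2553.
DWL = ½ × 11.3910 × 54.2553 = 309.0111.

DWL = £309.011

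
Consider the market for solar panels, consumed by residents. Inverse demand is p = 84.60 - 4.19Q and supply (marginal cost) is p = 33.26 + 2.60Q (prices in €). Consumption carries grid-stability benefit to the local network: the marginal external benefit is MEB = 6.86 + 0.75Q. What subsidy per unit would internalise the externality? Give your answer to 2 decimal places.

Social marginal benefit = demand + MEB = 91.46 - 3.44Q.
Set SMB = MC: 91.46 - 3.44Q = 33.26 + 2.60Q → Q* = 9.6358.
The Pigouvian subsidy equals MEB at Q*: 6.86 + 0.75×9.6358 = 14.0869.

subsidy = €14.09 per unit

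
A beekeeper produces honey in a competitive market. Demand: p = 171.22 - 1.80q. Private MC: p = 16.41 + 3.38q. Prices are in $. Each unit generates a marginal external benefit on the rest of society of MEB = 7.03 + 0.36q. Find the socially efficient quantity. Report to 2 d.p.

Social marginal cost = private MC − MEB = 9.38 + 3.02q.
Set SMC = demand: 9.38 + 3.02q = 171.22 - 1.80q → q* = 33.5768.

q* = 33.58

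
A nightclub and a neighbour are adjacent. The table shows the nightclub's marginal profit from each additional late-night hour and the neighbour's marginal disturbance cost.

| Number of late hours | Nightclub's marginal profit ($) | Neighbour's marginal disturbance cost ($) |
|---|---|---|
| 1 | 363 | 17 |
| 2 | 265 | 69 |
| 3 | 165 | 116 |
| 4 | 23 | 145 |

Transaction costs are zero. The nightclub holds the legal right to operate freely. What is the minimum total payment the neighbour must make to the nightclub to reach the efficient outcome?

Left alone the nightclub would choose level 4 (marginal profit stays positive).
Efficient level: k* = 3 (marginal profit ≥ marginal disturbance cost through 3).
The neighbour must at least cover the nightclub's forgone profit from cutting 4→3: 23 = 23.

$23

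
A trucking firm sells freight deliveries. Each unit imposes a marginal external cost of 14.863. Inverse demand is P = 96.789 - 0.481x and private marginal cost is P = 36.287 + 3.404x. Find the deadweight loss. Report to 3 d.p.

DWL = 28.431

Market equilibrium (private): 36.287 + 3.404x = 96.789 - 0.481x → x_m = 15.5732.
Social marginal cost = private MC + MEC = 51.150 + 3.404x.
Set SMC = demand: 51.150 + 3.404x = 96.789 - 0.481x → x* = 11.7475.
The welfare-loss triangle has base |x_m − x*| and height MEC(x_m) (the vertical gap between SMC and demand is zero at x* and MEC at x_m).
DWL = ½ × 3.8257 × 14.8630 = 28.4307.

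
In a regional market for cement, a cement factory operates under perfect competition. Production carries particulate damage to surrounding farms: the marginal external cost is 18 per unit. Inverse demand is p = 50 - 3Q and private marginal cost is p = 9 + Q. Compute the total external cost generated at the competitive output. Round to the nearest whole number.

185

Market equilibrium (private): 9 + Q = 50 - 3Q → Q_m = 10.2500.
Total external cost = MEC × Q_m = 18 × 10.2500 = 184.5000.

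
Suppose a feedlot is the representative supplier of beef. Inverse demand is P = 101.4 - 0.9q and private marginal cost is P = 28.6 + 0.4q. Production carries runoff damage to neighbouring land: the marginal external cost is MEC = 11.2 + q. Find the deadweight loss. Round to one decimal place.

DWL = 981.7

Market equilibrium (private): 28.6 + 0.4q = 101.4 - 0.9q → q_m = 56.0000.
Social marginal cost = private MC + MEC = 39.8 + 1.4q.
Set SMC = demand: 39.8 + 1.4q = 101.4 - 0.9q → q* = 26.7826.
Height of the DWL triangle at q_m is SMC(q_m) − demand(q_m) = MEC(q_m) = 67.2000.
DWL = ½ × 29.2174 × 67.2000 = 981.7046.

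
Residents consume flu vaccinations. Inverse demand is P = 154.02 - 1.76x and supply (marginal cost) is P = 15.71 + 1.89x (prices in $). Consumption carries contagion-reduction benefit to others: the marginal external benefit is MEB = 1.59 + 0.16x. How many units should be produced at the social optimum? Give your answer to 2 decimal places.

Social marginal benefit = demand + MEB = 155.61 - 1.60x.
Set SMB = MC: 155.61 - 1.60x = 15.71 + 1.89x → x* = 40.0860.

x* = 40.09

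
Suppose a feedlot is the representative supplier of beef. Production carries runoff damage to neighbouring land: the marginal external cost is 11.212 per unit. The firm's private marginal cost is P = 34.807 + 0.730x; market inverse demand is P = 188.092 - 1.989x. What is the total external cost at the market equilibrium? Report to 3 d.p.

632.082

Market equilibrium (private): 34.807 + 0.730x = 188.092 - 1.989x → x_m = 56.3755.
Total external cost = MEC × x_m = 11.212 × 56.3755 = 632.0821.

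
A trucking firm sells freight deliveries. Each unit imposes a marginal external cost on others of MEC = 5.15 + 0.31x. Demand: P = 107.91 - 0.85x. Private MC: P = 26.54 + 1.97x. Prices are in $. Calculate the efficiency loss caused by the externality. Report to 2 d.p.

Market equilibrium (private): 26.54 + 1.97x = 107.91 - 0.85x → x_m = 28.8546.
Social marginal cost = private MC + MEC = 31.69 + 2.28x.
Set SMC = demand: 31.69 + 2.28x = 107.91 - 0.85x → x* = 24.3514.
The loss is the area between SMC and demand from x* to x_m; with linear curves that's a triangle of height MEC(x_m).
DWL = ½ × 4.5032 × 14.0949 = 31.7361.

DWL = $31.74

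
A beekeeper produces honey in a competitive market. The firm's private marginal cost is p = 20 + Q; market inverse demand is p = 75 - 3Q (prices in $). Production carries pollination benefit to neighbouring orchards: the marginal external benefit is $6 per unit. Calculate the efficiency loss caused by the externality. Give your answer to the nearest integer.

DWL = $5

Market equilibrium (private): 20 + Q = 75 - 3Q → Q_m = 13.7500.
Social marginal cost = private MC − MEB = 14 + Q.
Set SMC = demand: 14 + Q = 75 - 3Q → Q* = 15.2500.
The welfare-loss triangle has base |Q_m − Q*| and height MEB(Q_m) (the vertical gap between SMC and demand is zero at Q* and MEB at Q_m).
DWL = ½ × 1.5000 × 6.0000 = 4.5000.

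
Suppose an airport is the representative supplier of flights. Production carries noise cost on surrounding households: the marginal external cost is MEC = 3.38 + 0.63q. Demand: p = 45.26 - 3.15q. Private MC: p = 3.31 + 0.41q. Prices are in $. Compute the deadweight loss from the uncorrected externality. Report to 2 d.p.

DWL = $13.93

Market equilibrium (private): 3.31 + 0.41q = 45.26 - 3.15q → q_m = 11.7837.
Social marginal cost = private MC + MEC = 6.69 + 1.04q.
Set SMC = demand: 6.69 + 1.04q = 45.26 - 3.15q → q* = 9.2053.
Between q* and q_m the wedge SMC − demand runs linearly from 0 to MEC(q_m), so the loss is a triangle.
DWL = ½ × 2.5784 × 10.8037 = 13.9281.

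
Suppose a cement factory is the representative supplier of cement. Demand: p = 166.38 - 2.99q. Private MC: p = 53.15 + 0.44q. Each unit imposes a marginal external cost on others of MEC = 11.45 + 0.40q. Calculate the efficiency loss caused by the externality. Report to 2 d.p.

DWL = 79.35

Market equilibrium (private): 53.15 + 0.44q = 166.38 - 2.99q → q_m = 33.0117.
Social marginal cost = private MC + MEC = 64.60 + 0.84q.
Set SMC = demand: 64.60 + 0.84q = 166.38 - 2.99q → q* = 26.5744.
Height of the DWL triangle at q_m is SMC(q_m) − demand(q_m) = MEC(q_m) = 24.6547.
DWL = ½ × 6.4373 × 24.6547 = 79.3549.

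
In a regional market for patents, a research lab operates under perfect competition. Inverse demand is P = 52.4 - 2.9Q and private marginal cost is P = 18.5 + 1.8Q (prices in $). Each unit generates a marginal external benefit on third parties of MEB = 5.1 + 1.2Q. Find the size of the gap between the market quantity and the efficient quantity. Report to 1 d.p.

Market equilibrium (private): 18.5 + 1.8Q = 52.4 - 2.9Q → Q_m = 7.2128.
Social marginal cost = private MC − MEB = 13.4 + 0.6Q.
Set SMC = demand: 13.4 + 0.6Q = 52.4 - 2.9Q → Q* = 11.1429.
Gap = |7.2128 − 11.1429| = 3.9301.

3.9 units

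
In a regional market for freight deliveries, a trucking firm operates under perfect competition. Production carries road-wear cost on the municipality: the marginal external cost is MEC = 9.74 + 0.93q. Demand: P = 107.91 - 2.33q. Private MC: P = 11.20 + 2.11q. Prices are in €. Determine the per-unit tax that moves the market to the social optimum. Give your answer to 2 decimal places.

tax = €24.80 per unit

Social marginal cost = private MC + MEC = 20.94 + 3.04q.
Set SMC = demand: 20.94 + 3.04q = 107.91 - 2.33q → q* = 16.1955.
The Pigouvian tax equals MEC at q*: 9.74 + 0.93×16.1955 = 24.8018.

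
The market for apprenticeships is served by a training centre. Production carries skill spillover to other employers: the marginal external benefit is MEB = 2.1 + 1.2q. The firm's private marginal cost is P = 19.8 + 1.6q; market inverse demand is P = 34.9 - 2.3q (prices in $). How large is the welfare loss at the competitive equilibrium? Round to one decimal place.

Market equilibrium (private): 19.8 + 1.6q = 34.9 - 2.3q → q_m = 3.8718.
Social marginal cost = private MC − MEB = 17.7 + 0.4q.
Set SMC = demand: 17.7 + 0.4q = 34.9 - 2.3q → q* = 6.3704.
Height of the DWL triangle at q_m is demand(q_m) − SMC(q_m) = MEB(q_m) = 6.7462.
DWL = ½ × 2.4986 × 6.7462 = 8.4280.

DWL = $8.4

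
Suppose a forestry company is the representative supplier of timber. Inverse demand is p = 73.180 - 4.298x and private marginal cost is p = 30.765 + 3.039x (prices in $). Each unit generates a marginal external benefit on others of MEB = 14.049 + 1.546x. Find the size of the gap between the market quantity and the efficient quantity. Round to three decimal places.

3.969 units

Market equilibrium (private): 30.765 + 3.039x = 73.180 - 4.298x → x_m = 5.7810.
Social marginal cost = private MC − MEB = 16.716 + 1.493x.
Set SMC = demand: 16.716 + 1.493x = 73.180 - 4.298x → x* = 9.7503.
Gap = |5.7810 − 9.7503| = 3.9693.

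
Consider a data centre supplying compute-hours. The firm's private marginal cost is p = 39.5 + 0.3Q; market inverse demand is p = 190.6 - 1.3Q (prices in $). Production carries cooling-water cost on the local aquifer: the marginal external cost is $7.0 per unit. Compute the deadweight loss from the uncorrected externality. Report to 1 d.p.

DWL = $15.3

Market equilibrium (private): 39.5 + 0.3Q = 190.6 - 1.3Q → Q_m = 94.4375.
Social marginal cost = private MC + MEC = 46.5 + 0.3Q.
Set SMC = demand: 46.5 + 0.3Q = 190.6 - 1.3Q → Q* = 90.0625.
The welfare-loss triangle has base |Q_m − Q*| and height MEC(Q_m) (the vertical gap between SMC and demand is zero at Q* and MEC at Q_m).
DWL = ½ × 4.3750 × 7.0000 = 15.3125.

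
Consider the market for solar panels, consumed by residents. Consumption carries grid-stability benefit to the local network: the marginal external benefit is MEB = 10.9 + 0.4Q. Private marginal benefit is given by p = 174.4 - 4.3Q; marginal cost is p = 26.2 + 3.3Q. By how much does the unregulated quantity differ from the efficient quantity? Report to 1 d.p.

2.6 units

Market equilibrium (private): 26.2 + 3.3Q = 174.4 - 4.3Q → Q_m = 19.5000.
Social marginal benefit = demand + MEB = 185.3 - 3.9Q.
Set SMB = MC: 185.3 - 3.9Q = 26.2 + 3.3Q → Q* = 22.0972.
Gap = |19.5000 − 22.0972| = 2.5972.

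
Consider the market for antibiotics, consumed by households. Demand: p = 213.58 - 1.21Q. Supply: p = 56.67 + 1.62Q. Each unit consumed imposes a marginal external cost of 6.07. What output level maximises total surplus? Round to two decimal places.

Q* = 53.30

Social marginal benefit = demand − MEC = 207.51 - 1.21Q.
Set SMB = MC: 207.51 - 1.21Q = 56.67 + 1.62Q → Q* = 53.3004.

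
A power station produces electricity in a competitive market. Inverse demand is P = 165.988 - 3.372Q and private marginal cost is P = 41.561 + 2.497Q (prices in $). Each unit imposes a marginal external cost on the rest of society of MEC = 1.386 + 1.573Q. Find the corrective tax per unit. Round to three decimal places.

Social marginal cost = private MC + MEC = 42.947 + 4.070Q.
Set SMC = demand: 42.947 + 4.070Q = 165.988 - 3.372Q → Q* = 16.5333.
The Pigouvian tax equals MEC at Q*: 1.386 + 1.573×16.5333 = 27.3929.

tax = $27.393 per unit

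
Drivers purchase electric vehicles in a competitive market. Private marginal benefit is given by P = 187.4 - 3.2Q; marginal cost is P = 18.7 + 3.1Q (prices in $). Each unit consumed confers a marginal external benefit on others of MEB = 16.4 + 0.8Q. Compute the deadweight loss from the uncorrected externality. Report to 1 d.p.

Market equilibrium (private): 18.7 + 3.1Q = 187.4 - 3.2Q → Q_m = 26.7778.
Social marginal benefit = demand + MEB = 203.8 - 2.4Q.
Set SMB = MC: 203.8 - 2.4Q = 18.7 + 3.1Q → Q* = 33.6545.
The loss is the area between SMB and MC from Q* to Q_m; with linear curves that's a triangle of height MEB(Q_m).
DWL = ½ × 6.8767 × 37.8222 = 130.0460.

DWL = $130.0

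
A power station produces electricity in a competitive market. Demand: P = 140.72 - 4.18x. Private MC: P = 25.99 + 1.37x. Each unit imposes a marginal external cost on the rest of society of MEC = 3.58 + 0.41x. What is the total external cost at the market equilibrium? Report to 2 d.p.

161.61

Market equilibrium (private): 25.99 + 1.37x = 140.72 - 4.18x → x_m = 20.6721.
Total external cost = ∫₀^{x_m} (3.58 + 0.41x) dx = 3.58×20.6721 + ½×0.41×20.6721² = 161.6099.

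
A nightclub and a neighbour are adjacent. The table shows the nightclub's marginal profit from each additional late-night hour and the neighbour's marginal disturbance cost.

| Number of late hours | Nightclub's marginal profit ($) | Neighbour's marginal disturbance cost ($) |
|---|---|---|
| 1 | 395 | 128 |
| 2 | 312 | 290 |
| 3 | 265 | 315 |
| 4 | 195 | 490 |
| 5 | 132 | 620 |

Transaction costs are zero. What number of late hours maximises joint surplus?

Bargaining reaches the level where marginal profit last exceeds marginal disturbance cost.
That holds through level 2 (312 ≥ 290) but not at 3 (265 < 315).

2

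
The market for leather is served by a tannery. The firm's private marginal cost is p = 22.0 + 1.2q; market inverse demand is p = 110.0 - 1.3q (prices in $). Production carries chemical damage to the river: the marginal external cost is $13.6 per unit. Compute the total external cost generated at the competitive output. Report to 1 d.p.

Market equilibrium (private): 22.0 + 1.2q = 110.0 - 1.3q → q_m = 35.2000.
Total external cost = MEC × q_m = 13.6 × 35.2000 = 478.7200.

$478.7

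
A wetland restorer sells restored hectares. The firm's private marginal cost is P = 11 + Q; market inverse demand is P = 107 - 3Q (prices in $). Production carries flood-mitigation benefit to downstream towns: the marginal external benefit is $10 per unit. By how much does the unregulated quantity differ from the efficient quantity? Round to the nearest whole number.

3 units

Market equilibrium (private): 11 + Q = 107 - 3Q → Q_m = 24.0000.
Social marginal cost = private MC − MEB = 1 + Q.
Set SMC = demand: 1 + Q = 107 - 3Q → Q* = 26.5000.
Gap = |24.0000 − 26.5000| = 2.5000.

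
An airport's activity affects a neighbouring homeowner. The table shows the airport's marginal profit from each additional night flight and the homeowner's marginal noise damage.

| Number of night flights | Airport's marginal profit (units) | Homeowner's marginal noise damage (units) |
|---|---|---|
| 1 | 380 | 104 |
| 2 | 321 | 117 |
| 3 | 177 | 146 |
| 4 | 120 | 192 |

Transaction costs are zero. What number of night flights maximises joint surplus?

3

Bargaining reaches the level where marginal profit last exceeds marginal noise damage.
That holds through level 3 (177 ≥ 146) but not at 4 (120 < 192).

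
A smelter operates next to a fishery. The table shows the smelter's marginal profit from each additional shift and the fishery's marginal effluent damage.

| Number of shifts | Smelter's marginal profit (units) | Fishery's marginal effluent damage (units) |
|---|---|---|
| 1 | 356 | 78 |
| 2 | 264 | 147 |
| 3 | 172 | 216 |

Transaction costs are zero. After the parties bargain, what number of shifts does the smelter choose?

Bargaining reaches the level where marginal profit last exceeds marginal effluent damage.
That holds through level 2 (264 ≥ 147) but not at 3 (172 < 216).

2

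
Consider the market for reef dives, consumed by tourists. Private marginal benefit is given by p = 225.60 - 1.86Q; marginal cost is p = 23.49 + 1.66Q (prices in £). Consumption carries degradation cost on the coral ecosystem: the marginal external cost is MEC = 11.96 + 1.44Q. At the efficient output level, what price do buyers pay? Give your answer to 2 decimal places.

P = £154.29

Social marginal benefit = demand − MEC = 213.64 - 3.30Q.
Set SMB = MC: 213.64 - 3.30Q = 23.49 + 1.66Q → Q* = 38.3367.
Consumer price on the demand curve at Q*: 225.60 − 1.86×38.3367 = 154.2937.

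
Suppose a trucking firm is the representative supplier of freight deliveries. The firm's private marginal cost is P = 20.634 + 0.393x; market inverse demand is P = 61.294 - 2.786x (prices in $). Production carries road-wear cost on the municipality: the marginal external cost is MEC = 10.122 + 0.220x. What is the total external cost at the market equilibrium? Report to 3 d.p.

Market equilibrium (private): 20.634 + 0.393x = 61.294 - 2.786x → x_m = 12.7902.
Total external cost = ∫₀^{x_m} (10.122 + 0.220x) dx = 10.122×12.7902 + ½×0.220×12.7902² = 147.4572.

$147.457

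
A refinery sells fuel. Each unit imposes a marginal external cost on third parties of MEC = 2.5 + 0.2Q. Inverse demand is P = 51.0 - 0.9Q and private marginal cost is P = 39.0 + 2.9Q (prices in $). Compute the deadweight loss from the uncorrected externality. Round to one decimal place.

Market equilibrium (private): 39.0 + 2.9Q = 51.0 - 0.9Q → Q_m = 3.1579.
Social marginal cost = private MC + MEC = 41.5 + 3.1Q.
Set SMC = demand: 41.5 + 3.1Q = 51.0 - 0.9Q → Q* = 2.3750.
Between Q* and Q_m the wedge SMC − demand runs linearly from 0 to MEC(Q_m), so the loss is a triangle.
DWL = ½ × 0.7829 × 3.1316 = 1.2259.

DWL = $1.2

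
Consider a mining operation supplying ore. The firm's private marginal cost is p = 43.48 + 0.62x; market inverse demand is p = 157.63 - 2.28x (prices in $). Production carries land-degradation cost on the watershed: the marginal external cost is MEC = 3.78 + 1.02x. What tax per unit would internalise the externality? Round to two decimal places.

tax = $32.50 per unit

Social marginal cost = private MC + MEC = 47.26 + 1.64x.
Set SMC = demand: 47.26 + 1.64x = 157.63 - 2.28x → x* = 28.1556.
The Pigouvian tax equals MEC at x*: 3.78 + 1.02×28.1556 = 32.4987.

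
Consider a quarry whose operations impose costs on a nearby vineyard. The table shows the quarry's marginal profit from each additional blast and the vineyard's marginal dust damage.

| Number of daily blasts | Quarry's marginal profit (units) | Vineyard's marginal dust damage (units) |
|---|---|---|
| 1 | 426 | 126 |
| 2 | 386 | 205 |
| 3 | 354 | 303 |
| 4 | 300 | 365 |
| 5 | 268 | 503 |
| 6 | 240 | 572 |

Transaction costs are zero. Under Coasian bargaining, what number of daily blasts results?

Bargaining reaches the level where marginal profit last exceeds marginal dust damage.
That holds through level 3 (354 ≥ 303) but not at 4 (300 < 365).

3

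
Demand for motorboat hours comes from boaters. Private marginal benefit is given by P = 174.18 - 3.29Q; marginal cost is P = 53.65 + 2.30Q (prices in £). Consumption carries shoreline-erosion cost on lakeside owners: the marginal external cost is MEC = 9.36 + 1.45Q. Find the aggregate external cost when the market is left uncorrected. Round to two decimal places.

Market equilibrium (private): 53.65 + 2.30Q = 174.18 - 3.29Q → Q_m = 21.5617.
Total external cost = ∫₀^{Q_m} (9.36 + 1.45Q) dQ = 9.36×21.5617 + ½×1.45×21.5617² = 538.8750.

£538.88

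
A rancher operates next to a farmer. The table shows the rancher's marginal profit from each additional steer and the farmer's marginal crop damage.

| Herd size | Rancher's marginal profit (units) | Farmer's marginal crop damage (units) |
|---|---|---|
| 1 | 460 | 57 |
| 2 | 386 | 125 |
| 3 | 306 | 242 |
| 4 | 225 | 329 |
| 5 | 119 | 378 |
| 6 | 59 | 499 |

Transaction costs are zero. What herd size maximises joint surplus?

3

Bargaining reaches the level where marginal profit last exceeds marginal crop damage.
That holds through level 3 (306 ≥ 242) but not at 4 (225 < 329).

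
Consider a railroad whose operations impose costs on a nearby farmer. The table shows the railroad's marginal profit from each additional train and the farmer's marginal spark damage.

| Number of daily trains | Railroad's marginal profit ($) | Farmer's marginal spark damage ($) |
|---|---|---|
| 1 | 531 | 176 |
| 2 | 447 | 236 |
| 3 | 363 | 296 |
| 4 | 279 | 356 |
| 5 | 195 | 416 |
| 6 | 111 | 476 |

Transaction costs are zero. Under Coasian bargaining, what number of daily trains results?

Bargaining reaches the level where marginal profit last exceeds marginal spark damage.
That holds through level 3 (363 ≥ 296) but not at 4 (279 < 356).

3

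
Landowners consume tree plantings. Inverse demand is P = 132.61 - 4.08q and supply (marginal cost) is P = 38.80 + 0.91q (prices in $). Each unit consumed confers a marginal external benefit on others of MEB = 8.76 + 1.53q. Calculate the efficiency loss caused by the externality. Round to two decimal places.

Market equilibrium (private): 38.80 + 0.91q = 132.61 - 4.08q → q_m = 18.7996.
Social marginal benefit = demand + MEB = 141.37 - 2.55q.
Set SMB = MC: 141.37 - 2.55q = 38.80 + 0.91q → q* = 29.6445.
Height of the DWL triangle at q_m is SMB(q_m) − MC(q_m) = MEB(q_m) = 37.5234.
DWL = ½ × 10.8449 × 37.5234 = 203.4688.

DWL = $203.47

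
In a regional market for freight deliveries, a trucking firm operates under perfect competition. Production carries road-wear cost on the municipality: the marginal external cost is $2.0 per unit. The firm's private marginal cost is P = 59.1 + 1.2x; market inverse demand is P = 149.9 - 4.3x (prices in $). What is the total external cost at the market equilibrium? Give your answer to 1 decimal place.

$33.0

Market equilibrium (private): 59.1 + 1.2x = 149.9 - 4.3x → x_m = 16.5091.
Total external cost = MEC × x_m = 2.0 × 16.5091 = 33.0182.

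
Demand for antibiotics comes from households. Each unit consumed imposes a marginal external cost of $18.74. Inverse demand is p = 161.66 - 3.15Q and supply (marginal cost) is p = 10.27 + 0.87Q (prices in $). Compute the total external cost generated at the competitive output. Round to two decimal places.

Market equilibrium (private): 10.27 + 0.87Q = 161.66 - 3.15Q → Q_m = 37.6592.
Total external cost = MEC × Q_m = 18.74 × 37.6592 = 705.7334.

$705.73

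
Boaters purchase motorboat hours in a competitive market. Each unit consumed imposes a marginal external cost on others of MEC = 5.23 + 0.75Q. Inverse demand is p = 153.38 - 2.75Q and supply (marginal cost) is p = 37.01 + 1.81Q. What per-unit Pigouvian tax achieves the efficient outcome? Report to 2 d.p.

Social marginal benefit = demand − MEC = 148.15 - 3.50Q.
Set SMB = MC: 148.15 - 3.50Q = 37.01 + 1.81Q → Q* = 20.9303.
The Pigouvian tax equals MEC at Q*: 5.23 + 0.75×20.9303 = 20.9277.

tax = 20.93 per unit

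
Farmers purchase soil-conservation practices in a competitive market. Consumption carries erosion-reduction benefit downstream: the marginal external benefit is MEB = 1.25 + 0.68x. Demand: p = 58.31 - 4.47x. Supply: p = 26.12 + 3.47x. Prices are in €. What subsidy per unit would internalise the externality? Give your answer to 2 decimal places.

subsidy = €4.38 per unit

Social marginal benefit = demand + MEB = 59.56 - 3.79x.
Set SMB = MC: 59.56 - 3.79x = 26.12 + 3.47x → x* = 4.6061.
The Pigouvian subsidy equals MEB at x*: 1.25 + 0.68×4.6061 = 4.3821.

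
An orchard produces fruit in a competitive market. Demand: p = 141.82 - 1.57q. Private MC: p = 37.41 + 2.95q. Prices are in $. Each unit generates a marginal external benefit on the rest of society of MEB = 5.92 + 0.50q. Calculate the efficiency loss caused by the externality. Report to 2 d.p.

DWL = $37.96

Market equilibrium (private): 37.41 + 2.95q = 141.82 - 1.57q → q_m = 23.0996.
Social marginal cost = private MC − MEB = 31.49 + 2.45q.
Set SMC = demand: 31.49 + 2.45q = 141.82 - 1.57q → q* = 27.4453.
The loss is the area between SMC and demand from q* to q_m; with linear curves that's a triangle of height MEB(q_m).
DWL = ½ × 4.3457 × 17.4698 = 37.9593.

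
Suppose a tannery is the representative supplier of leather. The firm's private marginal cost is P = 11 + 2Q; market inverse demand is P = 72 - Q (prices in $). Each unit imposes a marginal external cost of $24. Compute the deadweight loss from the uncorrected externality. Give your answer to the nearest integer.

Market equilibrium (private): 11 + 2Q = 72 - Q → Q_m = 20.3333.
Social marginal cost = private MC + MEC = 35 + 2Q.
Set SMC = demand: 35 + 2Q = 72 - Q → Q* = 12.3333.
Height of the DWL triangle at Q_m is SMC(Q_m) − demand(Q_m) = MEC(Q_m) = 24.0000.
DWL = ½ × 8.0000 × 24.0000 = 96.0000.

DWL = $96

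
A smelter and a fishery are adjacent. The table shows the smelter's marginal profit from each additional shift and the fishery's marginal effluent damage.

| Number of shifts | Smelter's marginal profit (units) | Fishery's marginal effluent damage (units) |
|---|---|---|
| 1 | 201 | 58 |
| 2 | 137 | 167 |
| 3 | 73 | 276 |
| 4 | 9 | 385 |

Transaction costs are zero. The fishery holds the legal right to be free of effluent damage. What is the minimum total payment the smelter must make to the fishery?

Efficient level: marginal profit ≥ marginal effluent damage through level 1, so k* = 1.
With the fishery holding the right, the smelter must at least compensate total damage at k*: 58 = 58.

58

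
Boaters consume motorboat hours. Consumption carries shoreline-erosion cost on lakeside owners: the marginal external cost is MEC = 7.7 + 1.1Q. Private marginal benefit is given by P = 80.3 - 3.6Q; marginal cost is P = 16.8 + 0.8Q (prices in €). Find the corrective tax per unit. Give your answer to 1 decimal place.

tax = €18.9 per unit

Social marginal benefit = demand − MEC = 72.6 - 4.7Q.
Set SMB = MC: 72.6 - 4.7Q = 16.8 + 0.8Q → Q* = 10.1455.
The Pigouvian tax equals MEC at Q*: 7.7 + 1.1×10.1455 = 18.8601.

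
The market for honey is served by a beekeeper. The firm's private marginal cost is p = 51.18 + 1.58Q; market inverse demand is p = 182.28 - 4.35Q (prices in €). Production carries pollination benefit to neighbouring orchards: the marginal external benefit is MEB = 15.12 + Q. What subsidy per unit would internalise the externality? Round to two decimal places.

subsidy = €44.78 per unit

Social marginal cost = private MC − MEB = 36.06 + 0.58Q.
Set SMC = demand: 36.06 + 0.58Q = 182.28 - 4.35Q → Q* = 29.6592.
The Pigouvian subsidy equals MEB at Q*: 15.12 + 1.00×29.6592 = 44.7792.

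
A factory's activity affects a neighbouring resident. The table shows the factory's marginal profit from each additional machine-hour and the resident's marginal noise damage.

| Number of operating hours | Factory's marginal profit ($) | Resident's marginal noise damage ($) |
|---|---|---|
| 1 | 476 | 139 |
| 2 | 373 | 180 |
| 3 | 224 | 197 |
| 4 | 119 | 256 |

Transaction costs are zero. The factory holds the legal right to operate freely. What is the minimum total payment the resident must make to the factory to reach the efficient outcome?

Left alone the factory would choose level 4 (marginal profit stays positive).
Efficient level: k* = 3 (marginal profit ≥ marginal noise damage through 3).
The resident must at least cover the factory's forgone profit from cutting 4→3: 119 = 119.

$119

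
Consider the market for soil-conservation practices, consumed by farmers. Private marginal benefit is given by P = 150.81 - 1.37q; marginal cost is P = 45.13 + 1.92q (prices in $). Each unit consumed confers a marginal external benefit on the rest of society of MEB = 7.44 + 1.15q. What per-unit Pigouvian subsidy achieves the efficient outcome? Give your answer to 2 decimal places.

Social marginal benefit = demand + MEB = 158.25 - 0.22q.
Set SMB = MC: 158.25 - 0.22q = 45.13 + 1.92q → q* = 52.8598.
The Pigouvian subsidy equals MEB at q*: 7.44 + 1.15×52.8598 = 68.2288.

subsidy = $68.23 per unit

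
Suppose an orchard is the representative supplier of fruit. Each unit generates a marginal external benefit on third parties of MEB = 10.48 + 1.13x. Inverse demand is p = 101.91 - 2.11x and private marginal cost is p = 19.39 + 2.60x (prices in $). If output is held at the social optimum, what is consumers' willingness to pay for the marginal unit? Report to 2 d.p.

P = $47.10

Social marginal cost = private MC − MEB = 8.91 + 1.47x.
Set SMC = demand: 8.91 + 1.47x = 101.91 - 2.11x → x* = 25.9777.
Consumer price on the demand curve at x*: 101.91 − 2.11×25.9777 = 47.0971.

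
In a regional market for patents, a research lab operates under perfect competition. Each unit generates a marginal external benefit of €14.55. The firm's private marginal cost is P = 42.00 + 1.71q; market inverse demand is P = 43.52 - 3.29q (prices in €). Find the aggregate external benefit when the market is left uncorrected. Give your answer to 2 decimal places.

Market equilibrium (private): 42.00 + 1.71q = 43.52 - 3.29q → q_m = 0.3040.
Total external benefit = MEB × q_m = 14.55 × 0.3040 = 4.4232.

€4.42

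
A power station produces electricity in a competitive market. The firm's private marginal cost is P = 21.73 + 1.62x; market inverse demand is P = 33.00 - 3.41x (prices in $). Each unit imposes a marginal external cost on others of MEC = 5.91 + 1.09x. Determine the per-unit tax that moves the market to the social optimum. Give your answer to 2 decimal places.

Social marginal cost = private MC + MEC = 27.64 + 2.71x.
Set SMC = demand: 27.64 + 2.71x = 33.00 - 3.41x → x* = 0.8758.
The Pigouvian tax equals MEC at x*: 5.91 + 1.09×0.8758 = 6.8646.

tax = $6.86 per unit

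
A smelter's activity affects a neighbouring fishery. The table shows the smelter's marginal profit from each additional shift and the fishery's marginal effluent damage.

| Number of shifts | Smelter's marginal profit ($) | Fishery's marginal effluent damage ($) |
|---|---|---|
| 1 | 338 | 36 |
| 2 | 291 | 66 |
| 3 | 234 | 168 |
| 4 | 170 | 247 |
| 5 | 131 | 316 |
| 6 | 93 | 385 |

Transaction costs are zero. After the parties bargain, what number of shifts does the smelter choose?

3

Bargaining reaches the level where marginal profit last exceeds marginal effluent damage.
That holds through level 3 (234 ≥ 168) but not at 4 (170 < 247).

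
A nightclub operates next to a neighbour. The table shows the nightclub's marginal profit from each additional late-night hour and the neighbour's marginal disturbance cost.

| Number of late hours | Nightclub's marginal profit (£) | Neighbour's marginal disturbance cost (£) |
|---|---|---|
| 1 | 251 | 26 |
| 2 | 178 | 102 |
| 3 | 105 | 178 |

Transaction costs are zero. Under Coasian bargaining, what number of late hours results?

2

Bargaining reaches the level where marginal profit last exceeds marginal disturbance cost.
That holds through level 2 (178 ≥ 102) but not at 3 (105 < 178).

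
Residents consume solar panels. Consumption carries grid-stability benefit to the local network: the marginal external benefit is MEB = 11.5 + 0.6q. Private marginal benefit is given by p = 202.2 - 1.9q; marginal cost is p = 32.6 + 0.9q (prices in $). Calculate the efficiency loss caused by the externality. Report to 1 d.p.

Market equilibrium (private): 32.6 + 0.9q = 202.2 - 1.9q → q_m = 60.5714.
Social marginal benefit = demand + MEB = 213.7 - 1.3q.
Set SMB = MC: 213.7 - 1.3q = 32.6 + 0.9q → q* = 82.3182.
Height of the DWL triangle at q_m is SMB(q_m) − MC(q_m) = MEB(q_m) = 47.8429.
DWL = ½ × 21.7468 × 47.8429 = 520.2150.

DWL = $520.2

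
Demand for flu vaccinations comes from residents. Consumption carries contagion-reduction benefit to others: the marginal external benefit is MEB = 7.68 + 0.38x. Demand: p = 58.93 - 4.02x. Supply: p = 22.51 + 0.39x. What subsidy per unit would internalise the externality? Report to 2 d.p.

subsidy = 11.84 per unit

Social marginal benefit = demand + MEB = 66.61 - 3.64x.
Set SMB = MC: 66.61 - 3.64x = 22.51 + 0.39x → x* = 10.9429.
The Pigouvian subsidy equals MEB at x*: 7.68 + 0.38×10.9429 = 11.8383.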